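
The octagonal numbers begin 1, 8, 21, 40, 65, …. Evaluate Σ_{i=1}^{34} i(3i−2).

Σ i(3i−2) = 3Σi² − 2Σi over i = 1..34.
Σi = 595 and Σi² = 13685.
3·13685 − 2·595 = 39865.

39865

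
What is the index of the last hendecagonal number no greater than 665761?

Solve n(9n−7)/2 ≤ 665761 for integer n.
n = 385 gives 665665 ≤ 665761, while n = 386 gives 669131 > 665761; so the answer is index 385.

385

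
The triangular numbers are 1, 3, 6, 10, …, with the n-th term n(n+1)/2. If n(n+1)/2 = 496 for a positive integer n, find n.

31

Set n(n+1)/2 = 496, giving n² + n − 992 = 0.
The discriminant is 1 + 8·496 = 3969, and √3969 = 63.
So n = (-1 + 63) / 2 = 62/2 = 31.
Check: 31·32/2 = 496. ✓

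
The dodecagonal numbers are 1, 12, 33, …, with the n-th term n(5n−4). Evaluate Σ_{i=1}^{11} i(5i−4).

Σ i(5i−4) = 5Σi² − 4Σi over i = 1..11.
Σi = 66 and Σi² = 506.
5·506 − 4·66 = 2266.

2266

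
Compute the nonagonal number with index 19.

The 19th nonagonal number is n(7n−5)/2 with n = 19.
19·(7·19 − 5)/2 = 19·128/2 = 19·64 = 1216.

1216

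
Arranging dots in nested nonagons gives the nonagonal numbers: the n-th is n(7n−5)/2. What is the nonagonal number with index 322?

The 322nd nonagonal number is n(7n−5)/2 with n = 322.
322·(7·322 − 5)/2 = 322·2249/2 = 362089.

362089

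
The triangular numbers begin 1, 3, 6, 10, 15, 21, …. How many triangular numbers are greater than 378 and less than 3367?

54

The n-th triangular number is n(n+1)/2.
Smallest index with value > 378: n = 28 (giving 406).
Largest index with value < 3367: n = 81 (giving 3321).
Indices 28 through 81: 54 terms.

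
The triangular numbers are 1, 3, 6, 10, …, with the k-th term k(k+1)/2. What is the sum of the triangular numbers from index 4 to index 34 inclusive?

7130

Σ i(i+1)/2 = (Σi² + Σi) / 2 over i = 4..34.
Σi = 595 − 6 = 589 and Σi² = 13685 − 14 = 13671.
(1·13671 + 1·589) / 2 = 14260/2 = 7130.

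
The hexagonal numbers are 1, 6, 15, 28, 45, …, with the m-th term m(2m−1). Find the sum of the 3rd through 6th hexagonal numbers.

154

Σ i(2i−1) = 2Σi² − Σi over i = 3..6.
Σi = 21 − 3 = 18 and Σi² = 91 − 5 = 86.
2·86 − 1·18 = 154.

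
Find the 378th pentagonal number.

214137

378·(3·378 − 1)/2 = 378·1133/2 = 214137.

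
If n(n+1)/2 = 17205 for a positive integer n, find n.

185

Set n(n+1)/2 = 17205, giving n² + n − 34410 = 0.
The discriminant is 1 + 8·17205 = 137641, and √137641 = 371.
So n = (-1 + 371) / 2 = 370/2 = 185.
Check: 185·186/2 = 17205. ✓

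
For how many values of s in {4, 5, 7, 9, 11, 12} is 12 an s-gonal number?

2

s = 4: P(4, 3) = 9 and P(4, 4) = 16; 12 is not s-gonal.
s = 5: P(5, 3) = 12. ✓
s = 7: P(7, 2) = 7 and P(7, 3) = 18; 12 is not s-gonal.
s = 9: P(9, 2) = 9 and P(9, 3) = 24; 12 is not s-gonal.
s = 11: P(11, 2) = 11 and P(11, 3) = 30; 12 is not s-gonal.
s = 12: P(12, 2) = 12. ✓
Hits: s ∈ {5, 12} → 2.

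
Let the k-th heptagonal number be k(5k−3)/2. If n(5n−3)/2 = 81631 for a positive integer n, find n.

Set n(5n−3)/2 = 81631, giving 5n² − 3n − 163262 = 0.
So n = (3 + 1807) / 10 = 1810/10 = 181.
Check: 181·(5·181 − 3)/2 = 81631. ✓

181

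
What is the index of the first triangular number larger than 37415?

Solve n(n+1)/2 > 37415 for integer n.
The largest n with value ≤ 37415 is 273 (since 37401 ≤ 37415 < 37675), so the first above is n = 274, value 37675.

274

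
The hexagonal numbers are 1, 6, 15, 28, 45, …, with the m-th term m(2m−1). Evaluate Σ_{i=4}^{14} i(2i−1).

1903

Σ i(2i−1) = 2Σi² − Σi over i = 4..14.
Σi = 105 − 6 = 99 and Σi² = 1015 − 14 = 1001.
2·1001 − 1·99 = 1903.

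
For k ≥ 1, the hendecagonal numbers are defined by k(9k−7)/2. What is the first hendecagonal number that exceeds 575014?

575485

Solve n(9n−7)/2 > 575014 for integer n.
The largest n with value ≤ 575014 is 357 (since 572271 ≤ 575014 < 575485), so the first above is n = 358, value 575485.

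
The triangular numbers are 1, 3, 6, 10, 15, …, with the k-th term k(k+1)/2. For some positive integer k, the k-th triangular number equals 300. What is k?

Set n(n+1)/2 = 300, giving n² + n − 600 = 0.
The discriminant is 1 + 8·300 = 2401, and √2401 = 49.
So n = (-1 + 49) / 2 = 48/2 = 24.
Check: 24·25/2 = 300. ✓

24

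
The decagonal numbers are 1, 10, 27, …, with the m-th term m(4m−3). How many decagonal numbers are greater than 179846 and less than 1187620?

The n-th decagonal number is n(4n−3).
Smallest index with value > 179846: n = 213 (giving 180837).
Largest index with value < 1187620: n = 545 (giving 1186465).
Indices 213 through 545: 333 terms.

333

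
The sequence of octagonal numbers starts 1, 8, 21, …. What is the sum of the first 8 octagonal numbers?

Σ i(3i−2) = 3Σi² − 2Σi over i = 1..8.
Σi = 36 and Σi² = 204.
3·204 − 2·36 = 540.

540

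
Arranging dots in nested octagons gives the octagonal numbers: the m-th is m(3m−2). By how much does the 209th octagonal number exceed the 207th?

2492

209·(3·209 − 2) = 130625 and 207·(3·207 − 2) = 128133.
Difference: 130625 − 128133 = 2492.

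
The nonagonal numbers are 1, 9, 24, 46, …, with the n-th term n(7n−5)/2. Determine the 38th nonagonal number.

The 38th nonagonal number is n(7n−5)/2 with n = 38.
38·(7·38 − 5)/2 = 38·261/2 = 4959.

4959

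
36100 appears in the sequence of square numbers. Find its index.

190

We need n² = 36100, so n = √36100 = 190.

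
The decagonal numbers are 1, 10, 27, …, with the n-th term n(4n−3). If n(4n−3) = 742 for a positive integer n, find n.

14

Set n(4n−3) = 742, giving 4n² − 3n − 742 = 0.
The discriminant is 9 + 16·742 = 11881, and √11881 = 109.
So n = (3 + 109) / 8 = 112/8 = 14.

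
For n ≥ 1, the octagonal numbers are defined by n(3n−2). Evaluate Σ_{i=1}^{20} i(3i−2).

Σ i(3i−2) = 3Σi² − 2Σi over i = 1..20.
Σi = 210 and Σi² = 2870.
3·2870 − 2·210 = 8190.

8190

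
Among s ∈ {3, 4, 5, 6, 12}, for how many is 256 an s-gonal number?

1

s = 3: P(3, 22) = 253 and P(3, 23) = 276; 256 is not s-gonal.
s = 4: P(4, 16) = 256. ✓
s = 5: P(5, 13) = 247 and P(5, 14) = 287; 256 is not s-gonal.
s = 6: P(6, 11) = 231 and P(6, 12) = 276; 256 is not s-gonal.
s = 12: P(12, 7) = 217 and P(12, 8) = 288; 256 is not s-gonal.
Hits: s ∈ {4} → 1.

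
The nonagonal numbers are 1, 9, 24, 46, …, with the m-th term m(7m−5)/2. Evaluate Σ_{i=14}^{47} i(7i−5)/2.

Σ i(7i−5)/2 = (7Σi² − 5Σi) / 2 over i = 14..47.
Σi = 1128 − 91 = 1037 and Σi² = 35720 − 819 = 34901.
(7·34901 − 5·1037) / 2 = 239122/2 = 119561.

119561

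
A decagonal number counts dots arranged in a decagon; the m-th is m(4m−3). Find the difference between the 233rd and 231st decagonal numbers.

233·(4·233 − 3) = 216457 and 231·(4·231 − 3) = 212751.
Difference: 216457 − 212751 = 3706.

3706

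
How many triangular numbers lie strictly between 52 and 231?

11

The n-th triangular number is n(n+1)/2.
Smallest index with value > 52: n = 10 (giving 55).
Largest index with value < 231: n = 20 (giving 210).
Indices 10 through 20: 11 terms.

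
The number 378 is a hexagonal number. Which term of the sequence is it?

14

Set n(2n−1) = 378, giving 2n² − n − 378 = 0.
The discriminant is 1 + 8·378 = 3025, and √3025 = 55.
So n = (1 + 55) / 4 = 56/4 = 14.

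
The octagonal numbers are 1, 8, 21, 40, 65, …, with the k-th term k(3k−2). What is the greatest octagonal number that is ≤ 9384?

Solve n(3n−2) ≤ 9384 for integer n.
n = 56 gives 9296 ≤ 9384, while n = 57 gives 9633 > 9384; so the answer is 9296.

9296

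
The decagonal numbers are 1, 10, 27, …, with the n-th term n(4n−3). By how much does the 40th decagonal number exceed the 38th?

40·(4·40 − 3) = 6280 and 38·(4·38 − 3) = 5662.
Difference: 6280 − 5662 = 618.

618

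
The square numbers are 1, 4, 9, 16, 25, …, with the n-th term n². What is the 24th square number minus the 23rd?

n² − (n−1)² = 2n − 1, so 24² − 23² = 2·24 − 1 = 47.

47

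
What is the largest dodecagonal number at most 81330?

80137

Solve n(5n−4) ≤ 81330 for integer n.
n = 127 gives 80137 ≤ 81330, while n = 128 gives 81408 > 81330; so the answer is 80137.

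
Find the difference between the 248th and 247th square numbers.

495

n² − (n−1)² = 2n − 1, so 248² − 247² = 2·248 − 1 = 495.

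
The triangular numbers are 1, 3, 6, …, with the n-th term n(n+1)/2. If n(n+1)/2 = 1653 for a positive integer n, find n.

57

Set n(n+1)/2 = 1653, giving n² + n − 3306 = 0.
So n = (-1 + 115) / 2 = 114/2 = 57.
Check: 57·58/2 = 1653. ✓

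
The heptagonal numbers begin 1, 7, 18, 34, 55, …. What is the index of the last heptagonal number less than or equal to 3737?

38

Solve n(5n−3)/2 ≤ 3737 for integer n.
n = 38 gives 3553 ≤ 3737, while n = 39 gives 3744 > 3737; so the answer is index 38.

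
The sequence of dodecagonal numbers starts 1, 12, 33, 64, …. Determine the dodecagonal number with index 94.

The 94th dodecagonal number is n(5n−4) with n = 94.
94·(5·94 − 4) = 94·466 = 43804.

43804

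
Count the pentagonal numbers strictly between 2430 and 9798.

40

The n-th pentagonal number is n(3n−1)/2.
Smallest index with value > 2430: n = 41 (giving 2501).
Largest index with value < 9798: n = 80 (giving 9560).
Indices 41 through 80: 40 terms.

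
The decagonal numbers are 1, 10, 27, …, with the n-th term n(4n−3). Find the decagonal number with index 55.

11935

The 55th decagonal number is n(4n−3) with n = 55.
55·(4·55 − 3) = 55·217 = 11935.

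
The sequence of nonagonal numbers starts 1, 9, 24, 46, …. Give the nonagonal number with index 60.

The 60th nonagonal number is n(7n−5)/2 with n = 60.
60·(7·60 − 5)/2 = 60·415/2 = 12450.

12450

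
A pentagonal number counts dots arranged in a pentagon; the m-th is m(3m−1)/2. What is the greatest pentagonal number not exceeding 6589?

6501

Solve n(3n−1)/2 ≤ 6589 for integer n.
n = 66 gives 6501 ≤ 6589, while n = 67 gives 6700 > 6589; so the answer is 6501.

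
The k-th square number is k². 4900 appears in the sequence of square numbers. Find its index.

70

We need n² = 4900, so n = √4900 = 70.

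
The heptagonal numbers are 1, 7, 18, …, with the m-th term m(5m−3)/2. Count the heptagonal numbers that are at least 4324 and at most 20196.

The n-th heptagonal number is n(5n−3)/2.
Smallest index with value ≥ 4324: n = 42 (giving 4347).
Largest index with value ≤ 20196: n = 90 (giving 20115).
Indices 42 through 90: 49 terms.

49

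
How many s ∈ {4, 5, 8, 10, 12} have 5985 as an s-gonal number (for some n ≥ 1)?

s = 4: P(4, 77) = 5929 and P(4, 78) = 6084; 5985 is not s-gonal.
s = 5: P(5, 63) = 5922 and P(5, 64) = 6112; 5985 is not s-gonal.
s = 8: P(8, 45) = 5985. ✓
s = 10: P(10, 39) = 5967 and P(10, 40) = 6280; 5985 is not s-gonal.
s = 12: P(12, 35) = 5985. ✓
Hits: s ∈ {8, 12} → 2.

2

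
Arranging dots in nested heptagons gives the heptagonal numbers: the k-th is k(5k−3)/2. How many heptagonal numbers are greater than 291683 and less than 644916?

167

The n-th heptagonal number is n(5n−3)/2.
Smallest index with value > 291683: n = 342 (giving 291897).
Largest index with value < 644916: n = 508 (giving 644398).
Indices 342 through 508: 167 terms.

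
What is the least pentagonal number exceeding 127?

Solve n(3n−1)/2 > 127 for integer n.
The largest n with value ≤ 127 is 9 (since 117 ≤ 127 < 145), so the first above is n = 10, value 145.

145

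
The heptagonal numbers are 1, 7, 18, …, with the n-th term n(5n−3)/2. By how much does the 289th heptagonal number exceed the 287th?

2877

289·(5·289 − 3)/2 = 208369 and 287·(5·287 − 3)/2 = 205492.
Difference: 208369 − 205492 = 2877.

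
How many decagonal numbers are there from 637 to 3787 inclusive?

19

The n-th decagonal number is n(4n−3).
Smallest index with value ≥ 637: n = 13 (giving 637).
Largest index with value ≤ 3787: n = 31 (giving 3751).
Indices 13 through 31: 19 terms.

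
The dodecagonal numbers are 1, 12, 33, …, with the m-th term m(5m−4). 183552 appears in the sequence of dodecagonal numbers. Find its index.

192

Set n(5n−4) = 183552, giving 5n² − 4n − 183552 = 0.
So n = (4 + 1916) / 10 = 1920/10 = 192.
Check: 192·(5·192 − 4) = 183552. ✓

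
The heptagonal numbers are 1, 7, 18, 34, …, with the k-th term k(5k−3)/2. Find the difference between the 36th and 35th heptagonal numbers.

176

Consecutive heptagonal numbers differ by 5n − 4: here 5·36 − 4 = 176.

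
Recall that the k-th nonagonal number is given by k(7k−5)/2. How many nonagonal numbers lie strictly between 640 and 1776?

9

The n-th nonagonal number is n(7n−5)/2.
Smallest index with value > 640: n = 14 (giving 651).
Largest index with value < 1776: n = 22 (giving 1639).
Indices 14 through 22: 9 terms.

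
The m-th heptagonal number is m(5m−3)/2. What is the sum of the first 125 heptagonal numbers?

1635375

Σ i(5i−3)/2 = (5Σi² − 3Σi) / 2 over i = 1..125.
Σi = 7875 and Σi² = 658875.
(5·658875 − 3·7875) / 2 = 3270750/2 = 1635375.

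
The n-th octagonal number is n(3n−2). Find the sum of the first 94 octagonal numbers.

834955

Σ i(3i−2) = 3Σi² − 2Σi over i = 1..94.
Σi = 4465 and Σi² = 281295.
3·281295 − 2·4465 = 834955.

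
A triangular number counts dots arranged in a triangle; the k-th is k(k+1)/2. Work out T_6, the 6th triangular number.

21

6·7/2 = 42/2 = 21.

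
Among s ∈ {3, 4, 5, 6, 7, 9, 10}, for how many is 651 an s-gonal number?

s = 3: P(3, 35) = 630 and P(3, 36) = 666; 651 is not s-gonal.
s = 4: P(4, 25) = 625 and P(4, 26) = 676; 651 is not s-gonal.
s = 5: P(5, 21) = 651. ✓
s = 6: P(6, 18) = 630 and P(6, 19) = 703; 651 is not s-gonal.
s = 7: P(7, 16) = 616 and P(7, 17) = 697; 651 is not s-gonal.
s = 9: P(9, 14) = 651. ✓
s = 10: P(10, 13) = 637 and P(10, 14) = 742; 651 is not s-gonal.
Hits: s ∈ {5, 9} → 2.

2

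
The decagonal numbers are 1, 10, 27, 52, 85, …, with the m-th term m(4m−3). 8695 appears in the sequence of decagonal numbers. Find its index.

47

Set n(4n−3) = 8695, giving 4n² − 3n − 8695 = 0.
The discriminant is 9 + 16·8695 = 139129, and √139129 = 373.
So n = (3 + 373) / 8 = 376/8 = 47.
Check: 47·(4·47 − 3) = 8695. ✓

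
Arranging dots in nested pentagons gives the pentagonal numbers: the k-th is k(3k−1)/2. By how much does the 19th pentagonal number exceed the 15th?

202

19·(3·19 − 1)/2 = 532 and 15·(3·15 − 1)/2 = 330.
Difference: 532 − 330 = 202.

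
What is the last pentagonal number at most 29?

22

Solve n(3n−1)/2 ≤ 29 for integer n.
n = 4 gives 22 ≤ 29, while n = 5 gives 35 > 29; so the answer is 22.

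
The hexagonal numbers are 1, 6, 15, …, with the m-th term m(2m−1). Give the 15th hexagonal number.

15·(2·15 − 1) = 15·29 = 435.

435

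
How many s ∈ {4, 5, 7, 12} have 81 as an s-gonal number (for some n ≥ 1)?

s = 4: P(4, 9) = 81. ✓
s = 5: P(5, 7) = 70 and P(5, 8) = 92; 81 is not s-gonal.
s = 7: P(7, 6) = 81. ✓
s = 12: P(12, 4) = 64 and P(12, 5) = 105; 81 is not s-gonal.
Hits: s ∈ {4, 7} → 2.

2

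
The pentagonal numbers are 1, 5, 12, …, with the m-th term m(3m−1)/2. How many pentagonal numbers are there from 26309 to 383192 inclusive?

373

The n-th pentagonal number is n(3n−1)/2.
Smallest index with value ≥ 26309: n = 133 (giving 26467).
Largest index with value ≤ 383192: n = 505 (giving 382285).
Indices 133 through 505: 373 terms.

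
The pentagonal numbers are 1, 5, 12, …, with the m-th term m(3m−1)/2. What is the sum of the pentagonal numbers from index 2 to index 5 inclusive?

Σ i(3i−1)/2 = (3Σi² − Σi) / 2 over i = 2..5.
Σi = 15 − 1 = 14 and Σi² = 55 − 1 = 54.
(3·54 − 1·14) / 2 = 148/2 = 74.

74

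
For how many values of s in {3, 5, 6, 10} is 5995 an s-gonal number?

s = 3: P(3, 109) = 5995. ✓
s = 5: P(5, 63) = 5922 and P(5, 64) = 6112; 5995 is not s-gonal.
s = 6: P(6, 55) = 5995. ✓
s = 10: P(10, 39) = 5967 and P(10, 40) = 6280; 5995 is not s-gonal.
Hits: s ∈ {3, 6} → 2.

2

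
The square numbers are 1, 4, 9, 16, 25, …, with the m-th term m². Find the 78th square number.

The 78th square number is n² with n = 78.
78² = 6084.

6084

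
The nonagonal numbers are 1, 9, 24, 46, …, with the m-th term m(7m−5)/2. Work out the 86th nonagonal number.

The 86th nonagonal number is n(7n−5)/2 with n = 86.
86·(7·86 − 5)/2 = 86·597/2 = 25671.

25671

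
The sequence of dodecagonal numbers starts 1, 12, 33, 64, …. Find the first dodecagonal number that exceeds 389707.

Solve n(5n−4) > 389707 for integer n.
The largest n with value ≤ 389707 is 279 (since 388089 ≤ 389707 < 390880), so the first above is n = 280, value 390880.

390880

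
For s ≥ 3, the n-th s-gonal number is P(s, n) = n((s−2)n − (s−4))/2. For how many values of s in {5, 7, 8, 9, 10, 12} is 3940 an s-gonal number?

1

s = 5: P(5, 51) = 3876 and P(5, 52) = 4030; 3940 is not s-gonal.
s = 7: P(7, 40) = 3940. ✓
s = 8: P(8, 36) = 3816 and P(8, 37) = 4033; 3940 is not s-gonal.
s = 9: P(9, 33) = 3729 and P(9, 34) = 3961; 3940 is not s-gonal.
s = 10: P(10, 31) = 3751 and P(10, 32) = 4000; 3940 is not s-gonal.
s = 12: P(12, 28) = 3808 and P(12, 29) = 4089; 3940 is not s-gonal.
Hits: s ∈ {7} → 1.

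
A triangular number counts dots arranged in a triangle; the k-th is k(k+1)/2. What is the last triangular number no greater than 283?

276

Solve n(n+1)/2 ≤ 283 for integer n.
n = 23 gives 276 ≤ 283, while n = 24 gives 300 > 283; so the answer is 276.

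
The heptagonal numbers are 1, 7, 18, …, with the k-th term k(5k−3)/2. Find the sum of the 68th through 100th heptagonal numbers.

585442

Σ i(5i−3)/2 = (5Σi² − 3Σi) / 2 over i = 68..100.
Σi = 5050 − 2278 = 2772 and Σi² = 338350 − 102510 = 235840.
(5·235840 − 3·2772) / 2 = 1170884/2 = 585442.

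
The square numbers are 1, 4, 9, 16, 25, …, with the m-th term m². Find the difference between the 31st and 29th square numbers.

120

31² = 961 and 29² = 841.
Difference: 961 − 841 = 120.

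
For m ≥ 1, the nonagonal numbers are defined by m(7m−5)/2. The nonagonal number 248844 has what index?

Set n(7n−5)/2 = 248844, giving 7n² − 5n − 497688 = 0.
So n = (5 + 3733) / 14 = 3738/14 = 267.

267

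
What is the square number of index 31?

961

The 31st square number is n² with n = 31.
31² = 961.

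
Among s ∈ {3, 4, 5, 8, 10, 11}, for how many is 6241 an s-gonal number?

s = 3: P(3, 111) = 6216 and P(3, 112) = 6328; 6241 is not s-gonal.
s = 4: P(4, 79) = 6241. ✓
s = 5: P(5, 64) = 6112 and P(5, 65) = 6305; 6241 is not s-gonal.
s = 8: P(8, 45) = 5985 and P(8, 46) = 6256; 6241 is not s-gonal.
s = 10: P(10, 39) = 5967 and P(10, 40) = 6280; 6241 is not s-gonal.
s = 11: P(11, 37) = 6031 and P(11, 38) = 6365; 6241 is not s-gonal.
Hits: s ∈ {4} → 1.

1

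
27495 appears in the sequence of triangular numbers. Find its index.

234

Set n(n+1)/2 = 27495, giving n² + n − 54990 = 0.
The discriminant is 1 + 8·27495 = 219961, and √219961 = 469.
So n = (-1 + 469) / 2 = 468/2 = 234.
Check: 234·235/2 = 27495. ✓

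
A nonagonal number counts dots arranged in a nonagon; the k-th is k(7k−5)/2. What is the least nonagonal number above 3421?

Solve n(7n−5)/2 > 3421 for integer n.
The largest n with value ≤ 3421 is 31 (since 3286 ≤ 3421 < 3504), so the first above is n = 32, value 3504.

3504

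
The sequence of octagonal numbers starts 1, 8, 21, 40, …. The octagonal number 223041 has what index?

273

Set n(3n−2) = 223041, giving 3n² − 2n − 223041 = 0.
The discriminant is 4 + 12·223041 = 2676496, and √2676496 = 1636.
So n = (2 + 1636) / 6 = 1638/6 = 273.
Check: 273·(3·273 − 2) = 223041. ✓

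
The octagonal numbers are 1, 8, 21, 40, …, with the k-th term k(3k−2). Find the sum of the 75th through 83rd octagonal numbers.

Σ i(3i−2) = 3Σi² − 2Σi over i = 75..83.
Σi = 3486 − 2775 = 711 and Σi² = 194054 − 137825 = 56229.
3·56229 − 2·711 = 167265.

167265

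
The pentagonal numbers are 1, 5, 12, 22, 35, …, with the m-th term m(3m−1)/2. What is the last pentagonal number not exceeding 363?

330

Solve n(3n−1)/2 ≤ 363 for integer n.
n = 15 gives 330 ≤ 363, while n = 16 gives 376 > 363; so the answer is 330.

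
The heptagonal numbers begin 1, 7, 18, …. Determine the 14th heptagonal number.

The 14th heptagonal number is n(5n−3)/2 with n = 14.
14·(5·14 − 3)/2 = 14·67/2 = 469.

469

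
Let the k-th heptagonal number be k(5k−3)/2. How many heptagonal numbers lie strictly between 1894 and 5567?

20

The n-th heptagonal number is n(5n−3)/2.
Smallest index with value > 1894: n = 28 (giving 1918).
Largest index with value < 5567: n = 47 (giving 5452).
Indices 28 through 47: 20 terms.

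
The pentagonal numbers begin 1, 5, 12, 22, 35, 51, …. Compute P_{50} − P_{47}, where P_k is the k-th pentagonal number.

435

50·(3·50 − 1)/2 = 3725 and 47·(3·47 − 1)/2 = 3290.
Difference: 3725 − 3290 = 435.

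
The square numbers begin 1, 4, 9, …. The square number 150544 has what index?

We need n² = 150544, so n = √150544 = 388.

388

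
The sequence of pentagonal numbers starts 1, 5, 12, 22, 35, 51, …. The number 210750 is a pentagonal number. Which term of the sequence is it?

Set n(3n−1)/2 = 210750, giving 3n² − n − 421500 = 0.
The discriminant is 1 + 24·210750 = 5058001, and √5058001 = 2249.
So n = (1 + 2249) / 6 = 2250/6 = 375.
Check: 375·(3·375 − 1)/2 = 210750. ✓

375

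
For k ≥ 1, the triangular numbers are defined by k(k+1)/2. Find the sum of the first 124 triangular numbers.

325500

Σ i(i+1)/2 = (Σi² + Σi) / 2 over i = 1..124.
Σi = 7750 and Σi² = 643250.
(1·643250 + 1·7750) / 2 = 651000/2 = 325500.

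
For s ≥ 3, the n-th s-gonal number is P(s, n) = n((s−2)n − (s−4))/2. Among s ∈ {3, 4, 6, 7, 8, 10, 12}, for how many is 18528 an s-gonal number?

1

s = 3: P(3, 192) = 18528. ✓
s = 4: P(4, 136) = 18496 and P(4, 137) = 18769; 18528 is not s-gonal.
s = 6: P(6, 96) = 18336 and P(6, 97) = 18721; 18528 is not s-gonal.
s = 7: P(7, 86) = 18361 and P(7, 87) = 18792; 18528 is not s-gonal.
s = 8: P(8, 78) = 18096 and P(8, 79) = 18565; 18528 is not s-gonal.
s = 10: P(10, 68) = 18292 and P(10, 69) = 18837; 18528 is not s-gonal.
s = 12: P(12, 61) = 18361 and P(12, 62) = 18972; 18528 is not s-gonal.
Hits: s ∈ {3} → 1.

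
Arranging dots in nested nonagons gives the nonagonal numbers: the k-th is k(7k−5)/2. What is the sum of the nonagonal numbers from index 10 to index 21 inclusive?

Σ i(7i−5)/2 = (7Σi² − 5Σi) / 2 over i = 10..21.
Σi = 231 − 45 = 186 and Σi² = 3311 − 285 = 3026.
(7·3026 − 5·186) / 2 = 20252/2 = 10126.

10126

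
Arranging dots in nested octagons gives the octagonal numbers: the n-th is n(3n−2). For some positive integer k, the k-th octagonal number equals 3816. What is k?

36

Set n(3n−2) = 3816, giving 3n² − 2n − 3816 = 0.
The discriminant is 4 + 12·3816 = 45796, and √45796 = 214.
So n = (2 + 214) / 6 = 216/6 = 36.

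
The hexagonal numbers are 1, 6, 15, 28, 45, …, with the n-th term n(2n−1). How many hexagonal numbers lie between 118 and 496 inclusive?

The n-th hexagonal number is n(2n−1).
Smallest index with value ≥ 118: n = 8 (giving 120).
Largest index with value ≤ 496: n = 16 (giving 496).
Indices 8 through 16: 9 terms.

9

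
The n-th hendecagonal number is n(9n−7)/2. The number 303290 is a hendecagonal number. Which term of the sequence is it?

Set n(9n−7)/2 = 303290, giving 9n² − 7n − 606580 = 0.
The discriminant is 49 + 72·303290 = 21836929, and √21836929 = 4673.
So n = (7 + 4673) / 18 = 4680/18 = 260.
Check: 260·(9·260 − 7)/2 = 303290. ✓

260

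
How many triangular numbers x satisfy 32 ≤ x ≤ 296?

The n-th triangular number is n(n+1)/2.
Smallest index with value ≥ 32: n = 8 (giving 36).
Largest index with value ≤ 296: n = 23 (giving 276).
Indices 8 through 23: 16 terms.

16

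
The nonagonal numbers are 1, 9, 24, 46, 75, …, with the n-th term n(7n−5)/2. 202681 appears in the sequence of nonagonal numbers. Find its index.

Set n(7n−5)/2 = 202681, giving 7n² − 5n − 405362 = 0.
So n = (5 + 3369) / 14 = 3374/14 = 241.

241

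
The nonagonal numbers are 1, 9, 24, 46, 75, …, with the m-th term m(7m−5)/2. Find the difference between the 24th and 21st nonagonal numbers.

465

24·(7·24 − 5)/2 = 1956 and 21·(7·21 − 5)/2 = 1491.
Difference: 1956 − 1491 = 465.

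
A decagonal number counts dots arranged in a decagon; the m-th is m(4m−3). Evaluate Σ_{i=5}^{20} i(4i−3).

Σ i(4i−3) = 4Σi² − 3Σi over i = 5..20.
Σi = 210 − 10 = 200 and Σi² = 2870 − 30 = 2840.
4·2840 − 3·200 = 10760.

10760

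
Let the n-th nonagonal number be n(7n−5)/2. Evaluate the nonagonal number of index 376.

493876

376·(7·376 − 5)/2 = 376·2627/2 = 493876.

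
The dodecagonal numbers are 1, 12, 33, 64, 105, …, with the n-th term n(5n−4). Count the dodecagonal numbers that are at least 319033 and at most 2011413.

The n-th dodecagonal number is n(5n−4).
Smallest index with value ≥ 319033: n = 253 (giving 319033).
Largest index with value ≤ 2011413: n = 634 (giving 2007244).
Indices 253 through 634: 382 terms.

382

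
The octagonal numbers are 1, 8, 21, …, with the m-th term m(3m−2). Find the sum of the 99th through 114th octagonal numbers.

542040

Σ i(3i−2) = 3Σi² − 2Σi over i = 99..114.
Σi = 6555 − 4851 = 1704 and Σi² = 500365 − 318549 = 181816.
3·181816 − 2·1704 = 542040.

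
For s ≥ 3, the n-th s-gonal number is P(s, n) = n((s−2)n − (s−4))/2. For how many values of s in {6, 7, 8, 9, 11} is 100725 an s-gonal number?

s = 6: P(6, 224) = 100128 and P(6, 225) = 101025; 100725 is not s-gonal.
s = 7: P(7, 201) = 100701 and P(7, 202) = 101707; 100725 is not s-gonal.
s = 8: P(8, 183) = 100101 and P(8, 184) = 101200; 100725 is not s-gonal.
s = 9: P(9, 170) = 100725. ✓
s = 11: P(11, 150) = 100725. ✓
Hits: s ∈ {9, 11} → 2.

2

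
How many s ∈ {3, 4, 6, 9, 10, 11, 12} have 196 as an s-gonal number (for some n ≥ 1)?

2

s = 3: P(3, 19) = 190 and P(3, 20) = 210; 196 is not s-gonal.
s = 4: P(4, 14) = 196. ✓
s = 6: P(6, 10) = 190 and P(6, 11) = 231; 196 is not s-gonal.
s = 9: P(9, 7) = 154 and P(9, 8) = 204; 196 is not s-gonal.
s = 10: P(10, 7) = 175 and P(10, 8) = 232; 196 is not s-gonal.
s = 11: P(11, 7) = 196. ✓
s = 12: P(12, 6) = 156 and P(12, 7) = 217; 196 is not s-gonal.
Hits: s ∈ {4, 11} → 2.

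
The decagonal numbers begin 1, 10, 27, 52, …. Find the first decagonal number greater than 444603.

Solve n(4n−3) > 444603 for integer n.
The largest n with value ≤ 444603 is 333 (since 442557 ≤ 444603 < 445222), so the first above is n = 334, value 445222.

445222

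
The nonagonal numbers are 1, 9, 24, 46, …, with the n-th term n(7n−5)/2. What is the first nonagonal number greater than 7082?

7291

Solve n(7n−5)/2 > 7082 for integer n.
The largest n with value ≤ 7082 is 45 (since 6975 ≤ 7082 < 7291), so the first above is n = 46, value 7291.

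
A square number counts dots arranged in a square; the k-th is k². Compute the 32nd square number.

The 32nd square number is n² with n = 32.
32² = 1024.

1024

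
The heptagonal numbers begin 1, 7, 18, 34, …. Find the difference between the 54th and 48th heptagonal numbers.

1521

54·(5·54 − 3)/2 = 7209 and 48·(5·48 − 3)/2 = 5688.
Difference: 7209 − 5688 = 1521.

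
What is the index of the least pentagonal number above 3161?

Solve n(3n−1)/2 > 3161 for integer n.
The largest n with value ≤ 3161 is 46 (since 3151 ≤ 3161 < 3290), so the first above is n = 47, value 3290.

47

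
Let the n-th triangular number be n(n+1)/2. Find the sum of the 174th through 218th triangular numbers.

Σ i(i+1)/2 = (Σi² + Σi) / 2 over i = 174..218.
Σi = 23871 − 15051 = 8820 and Σi² = 3477209 − 1740899 = 1736310.
(1·1736310 + 1·8820) / 2 = 1745130/2 = 872565.

872565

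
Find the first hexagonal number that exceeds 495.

Solve n(2n−1) > 495 for integer n.
The largest n with value ≤ 495 is 15 (since 435 ≤ 495 < 496), so the first above is n = 16, value 496.

496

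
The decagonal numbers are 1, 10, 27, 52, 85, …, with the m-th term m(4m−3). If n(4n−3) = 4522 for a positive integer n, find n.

34

Set n(4n−3) = 4522, giving 4n² − 3n − 4522 = 0.
So n = (3 + 269) / 8 = 272/8 = 34.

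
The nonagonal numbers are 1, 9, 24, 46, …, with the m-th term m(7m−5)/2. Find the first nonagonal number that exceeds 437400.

437721

Solve n(7n−5)/2 > 437400 for integer n.
The largest n with value ≤ 437400 is 353 (since 435249 ≤ 437400 < 437721), so the first above is n = 354, value 437721.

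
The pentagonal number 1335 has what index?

Set n(3n−1)/2 = 1335, giving 3n² − n − 2670 = 0.
The discriminant is 1 + 24·1335 = 32041, and √32041 = 179.
So n = (1 + 179) / 6 = 180/6 = 30.

30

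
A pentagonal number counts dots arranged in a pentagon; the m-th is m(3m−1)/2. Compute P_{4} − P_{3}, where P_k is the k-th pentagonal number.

10

Consecutive pentagonal numbers differ by 3n − 2: here 3·4 − 2 = 10.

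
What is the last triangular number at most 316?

Solve n(n+1)/2 ≤ 316 for integer n.
n = 24 gives 300 ≤ 316, while n = 25 gives 325 > 316; so the answer is 300.

300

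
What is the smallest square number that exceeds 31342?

Solve n² > 31342 for integer n.
The largest n with value ≤ 31342 is 177 (since 31329 ≤ 31342 < 31684), so the first above is n = 178, value 31684.

31684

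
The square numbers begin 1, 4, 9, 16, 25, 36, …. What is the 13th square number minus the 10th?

13² = 169 and 10² = 100.
Difference: 169 − 100 = 69.

69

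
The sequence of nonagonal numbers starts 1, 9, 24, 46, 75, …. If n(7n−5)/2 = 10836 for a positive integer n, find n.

56

Set n(7n−5)/2 = 10836, giving 7n² − 5n − 21672 = 0.
The discriminant is 25 + 56·10836 = 606841, and √606841 = 779.
So n = (5 + 779) / 14 = 784/14 = 56.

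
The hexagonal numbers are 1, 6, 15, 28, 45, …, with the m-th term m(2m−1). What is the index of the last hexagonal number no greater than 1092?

23

Solve n(2n−1) ≤ 1092 for integer n.
n = 23 gives 1035 ≤ 1092, while n = 24 gives 1128 > 1092; so the answer is index 23.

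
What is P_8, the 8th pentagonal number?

The 8th pentagonal number is n(3n−1)/2 with n = 8.
8·(3·8 − 1)/2 = 8·23/2 = 92.

92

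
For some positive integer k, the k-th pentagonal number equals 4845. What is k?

Set n(3n−1)/2 = 4845, giving 3n² − n − 9690 = 0.
The discriminant is 1 + 24·4845 = 116281, and √116281 = 341.
So n = (1 + 341) / 6 = 342/6 = 57.

57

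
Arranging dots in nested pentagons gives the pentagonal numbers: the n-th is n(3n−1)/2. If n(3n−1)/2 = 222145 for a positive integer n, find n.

385

Set n(3n−1)/2 = 222145, giving 3n² − n − 444290 = 0.
So n = (1 + 2309) / 6 = 2310/6 = 385.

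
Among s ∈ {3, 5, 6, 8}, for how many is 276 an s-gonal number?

s = 3: P(3, 23) = 276. ✓
s = 5: P(5, 13) = 247 and P(5, 14) = 287; 276 is not s-gonal.
s = 6: P(6, 12) = 276. ✓
s = 8: P(8, 9) = 225 and P(8, 10) = 280; 276 is not s-gonal.
Hits: s ∈ {3, 6} → 2.

2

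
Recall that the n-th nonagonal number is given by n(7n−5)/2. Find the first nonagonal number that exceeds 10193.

Solve n(7n−5)/2 > 10193 for integer n.
The largest n with value ≤ 10193 is 54 (since 10071 ≤ 10193 < 10450), so the first above is n = 55, value 10450.

10450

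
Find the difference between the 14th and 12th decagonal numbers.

14·(4·14 − 3) = 742 and 12·(4·12 − 3) = 540.
Difference: 742 − 540 = 202.

202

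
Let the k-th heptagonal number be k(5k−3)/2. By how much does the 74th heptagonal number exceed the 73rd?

Consecutive heptagonal numbers differ by 5n − 4: here 5·74 − 4 = 366.

366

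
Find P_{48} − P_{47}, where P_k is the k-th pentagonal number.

Consecutive pentagonal numbers differ by 3n − 2: here 3·48 − 2 = 142.

142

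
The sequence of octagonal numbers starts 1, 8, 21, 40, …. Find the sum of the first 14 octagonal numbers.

Σ i(3i−2) = 3Σi² − 2Σi over i = 1..14.
Σi = 105 and Σi² = 1015.
3·1015 − 2·105 = 2835.

2835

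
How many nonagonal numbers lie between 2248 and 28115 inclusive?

The n-th nonagonal number is n(7n−5)/2.
Smallest index with value ≥ 2248: n = 26 (giving 2301).
Largest index with value ≤ 28115: n = 89 (giving 27501).
Indices 26 through 89: 64 terms.

64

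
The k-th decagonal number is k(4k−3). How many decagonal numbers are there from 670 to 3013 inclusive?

14

The n-th decagonal number is n(4n−3).
Smallest index with value ≥ 670: n = 14 (giving 742).
Largest index with value ≤ 3013: n = 27 (giving 2835).
Indices 14 through 27: 14 terms.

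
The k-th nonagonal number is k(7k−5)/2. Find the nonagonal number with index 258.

The 258th nonagonal number is n(7n−5)/2 with n = 258.
258·(7·258 − 5)/2 = 258·1801/2 = 232329.

232329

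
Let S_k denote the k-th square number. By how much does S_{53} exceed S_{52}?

105

n² − (n−1)² = 2n − 1, so 53² − 52² = 2·53 − 1 = 105.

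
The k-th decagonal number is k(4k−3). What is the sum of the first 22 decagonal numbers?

14421

Σ i(4i−3) = 4Σi² − 3Σi over i = 1..22.
Σi = 253 and Σi² = 3795.
4·3795 − 3·253 = 14421.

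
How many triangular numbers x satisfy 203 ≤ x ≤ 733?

The n-th triangular number is n(n+1)/2.
Smallest index with value ≥ 203: n = 20 (giving 210).
Largest index with value ≤ 733: n = 37 (giving 703).
Indices 20 through 37: 18 terms.

18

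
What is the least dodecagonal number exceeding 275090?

275185

Solve n(5n−4) > 275090 for integer n.
The largest n with value ≤ 275090 is 234 (since 272844 ≤ 275090 < 275185), so the first above is n = 235, value 275185.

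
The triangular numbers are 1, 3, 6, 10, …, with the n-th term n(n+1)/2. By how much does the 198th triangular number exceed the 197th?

198

Consecutive triangular numbers differ by n: T_{198} − T_{197} = 198.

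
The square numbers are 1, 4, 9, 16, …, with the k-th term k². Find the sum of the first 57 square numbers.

63365

Σ_{i=1}^{57} i² = 57·58·115/6 = 63365.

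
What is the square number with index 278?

The 278th square number is n² with n = 278.
278² = 77284.

77284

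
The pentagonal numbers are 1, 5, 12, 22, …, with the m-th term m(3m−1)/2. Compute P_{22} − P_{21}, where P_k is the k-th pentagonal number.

Consecutive pentagonal numbers differ by 3n − 2: here 3·22 − 2 = 64.

64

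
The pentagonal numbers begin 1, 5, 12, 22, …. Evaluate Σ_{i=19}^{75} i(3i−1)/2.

210672

Σ i(3i−1)/2 = (3Σi² − Σi) / 2 over i = 19..75.
Σi = 2850 − 171 = 2679 and Σi² = 143450 − 2109 = 141341.
(3·141341 − 1·2679) / 2 = 421344/2 = 210672.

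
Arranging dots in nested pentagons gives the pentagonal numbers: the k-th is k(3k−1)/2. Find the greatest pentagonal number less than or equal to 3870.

Solve n(3n−1)/2 ≤ 3870 for integer n.
n = 50 gives 3725 ≤ 3870, while n = 51 gives 3876 > 3870; so the answer is 3725.

3725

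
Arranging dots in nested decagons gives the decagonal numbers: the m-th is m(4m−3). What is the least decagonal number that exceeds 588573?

Solve n(4n−3) > 588573 for integer n.
The largest n with value ≤ 588573 is 383 (since 585607 ≤ 588573 < 588672), so the first above is n = 384, value 588672.

588672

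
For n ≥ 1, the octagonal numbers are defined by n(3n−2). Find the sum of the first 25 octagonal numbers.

15925

Σ i(3i−2) = 3Σi² − 2Σi over i = 1..25.
Σi = 325 and Σi² = 5525.
3·5525 − 2·325 = 15925.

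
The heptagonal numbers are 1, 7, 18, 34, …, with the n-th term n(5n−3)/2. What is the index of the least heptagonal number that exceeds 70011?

Solve n(5n−3)/2 > 70011 for integer n.
The largest n with value ≤ 70011 is 167 (since 69472 ≤ 70011 < 70308), so the first above is n = 168, value 70308.

168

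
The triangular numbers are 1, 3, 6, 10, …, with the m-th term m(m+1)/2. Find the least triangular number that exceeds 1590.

Solve n(n+1)/2 > 1590 for integer n.
The largest n with value ≤ 1590 is 55 (since 1540 ≤ 1590 < 1596), so the first above is n = 56, value 1596.

1596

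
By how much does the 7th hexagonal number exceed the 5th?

46

7·(2·7 − 1) = 91 and 5·(2·5 − 1) = 45.
Difference: 91 − 45 = 46.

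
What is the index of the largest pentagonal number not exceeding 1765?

Solve n(3n−1)/2 ≤ 1765 for integer n.
n = 34 gives 1717 ≤ 1765, while n = 35 gives 1820 > 1765; so the answer is index 34.

34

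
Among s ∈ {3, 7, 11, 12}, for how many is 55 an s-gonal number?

s = 3: P(3, 10) = 55. ✓
s = 7: P(7, 5) = 55. ✓
s = 11: P(11, 3) = 30 and P(11, 4) = 58; 55 is not s-gonal.
s = 12: P(12, 3) = 33 and P(12, 4) = 64; 55 is not s-gonal.
Hits: s ∈ {3, 7} → 2.

2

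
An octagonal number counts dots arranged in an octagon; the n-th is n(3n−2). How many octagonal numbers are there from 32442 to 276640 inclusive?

200

The n-th octagonal number is n(3n−2).
Smallest index with value ≥ 32442: n = 105 (giving 32865).
Largest index with value ≤ 276640: n = 304 (giving 276640).
Indices 105 through 304: 200 terms.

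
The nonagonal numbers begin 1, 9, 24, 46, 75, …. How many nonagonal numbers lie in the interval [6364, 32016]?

The n-th nonagonal number is n(7n−5)/2.
Smallest index with value ≥ 6364: n = 43 (giving 6364).
Largest index with value ≤ 32016: n = 96 (giving 32016).
Indices 43 through 96: 54 terms.

54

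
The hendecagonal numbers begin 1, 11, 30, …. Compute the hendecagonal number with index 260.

The 260th hendecagonal number is n(9n−7)/2 with n = 260.
260·(9·260 − 7)/2 = 260·2333/2 = 303290.

303290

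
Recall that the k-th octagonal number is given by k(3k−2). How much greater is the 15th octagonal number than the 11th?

15·(3·15 − 2) = 645 and 11·(3·11 − 2) = 341.
Difference: 645 − 341 = 304.

304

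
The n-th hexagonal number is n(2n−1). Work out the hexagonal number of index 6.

66

6·(2·6 − 1) = 6·11 = 66.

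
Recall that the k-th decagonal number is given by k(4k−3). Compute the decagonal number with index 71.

19951

71·(4·71 − 3) = 71·281 = 19951.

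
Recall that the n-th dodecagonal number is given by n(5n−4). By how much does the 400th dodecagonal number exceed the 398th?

7972

400·(5·400 − 4) = 798400 and 398·(5·398 − 4) = 790428.
Difference: 798400 − 790428 = 7972.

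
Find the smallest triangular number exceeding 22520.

Solve n(n+1)/2 > 22520 for integer n.
The largest n with value ≤ 22520 is 211 (since 22366 ≤ 22520 < 22578), so the first above is n = 212, value 22578.

22578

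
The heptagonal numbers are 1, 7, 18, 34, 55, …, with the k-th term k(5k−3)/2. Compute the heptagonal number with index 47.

5452

The 47th heptagonal number is n(5n−3)/2 with n = 47.
47·(5·47 − 3)/2 = 47·232/2 = 47·116 = 5452.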